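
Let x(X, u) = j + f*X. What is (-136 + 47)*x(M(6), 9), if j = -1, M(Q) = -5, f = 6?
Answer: 2759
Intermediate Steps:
x(X, u) = -1 + 6*X
(-136 + 47)*x(M(6), 9) = (-136 + 47)*(-1 + 6*(-5)) = -89*(-1 - 30) = -89*(-31) = 2759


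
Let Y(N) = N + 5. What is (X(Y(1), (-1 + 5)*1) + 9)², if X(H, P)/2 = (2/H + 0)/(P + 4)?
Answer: 11881/144 ≈ 82.507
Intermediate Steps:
Y(N) = 5 + N
X(H, P) = 4/(H*(4 + P)) (X(H, P) = 2*((2/H + 0)/(P + 4)) = 2*((2/H)/(4 + P)) = 2*(2/(H*(4 + P))) = 4/(H*(4 + P)))
(X(Y(1), (-1 + 5)*1) + 9)² = (4/((5 + 1)*(4 + (-1 + 5)*1)) + 9)² = (4/(6*(4 + 4*1)) + 9)² = (4*(⅙)/(4 + 4) + 9)² = (4*(⅙)/8 + 9)² = (4*(⅙)*(⅛) + 9)² = (1/12 + 9)² = (109/12)² = 11881/144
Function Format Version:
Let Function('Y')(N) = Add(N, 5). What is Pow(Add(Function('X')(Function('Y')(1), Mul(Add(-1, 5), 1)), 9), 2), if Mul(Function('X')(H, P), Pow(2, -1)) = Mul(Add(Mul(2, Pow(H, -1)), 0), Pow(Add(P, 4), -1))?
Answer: Rational(11881, 144) ≈ 82.507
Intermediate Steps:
Function('Y')(N) = Add(5, N)
Function('X')(H, P) = Mul(4, Pow(H, -1), Pow(Add(4, P), -1)) (Function('X')(H, P) = Mul(2, Mul(Add(Mul(2, Pow(H, -1)), 0), Pow(Add(P, 4), -1))) = Mul(2, Mul(Mul(2, Pow(H, -1)), Pow(Add(4, P), -1))) = Mul(2, Mul(2, Pow(H, -1), Pow(Add(4, P), -1))) = Mul(4, Pow(H, -1), Pow(Add(4, P), -1)))
Pow(Add(Function('X')(Function('Y')(1), Mul(Add(-1, 5), 1)), 9), 2) = Pow(Add(Mul(4, Pow(Add(5, 1), -1), Pow(Add(4, Mul(Add(-1, 5), 1)), -1)), 9), 2) = Pow(Add(Mul(4, Pow(6, -1), Pow(Add(4, Mul(4, 1)), -1)), 9), 2) = Pow(Add(Mul(4, Rational(1, 6), Pow(Add(4, 4), -1)), 9), 2) = Pow(Add(Mul(4, Rational(1, 6), Pow(8, -1)), 9), 2) = Pow(Add(Mul(4, Rational(1, 6), Rational(1, 8)), 9), 2) = Pow(Add(Rational(1, 12), 9), 2) = Pow(Rational(109, 12), 2) = Rational(11881, 144)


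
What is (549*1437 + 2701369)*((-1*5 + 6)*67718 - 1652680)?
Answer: -5531964339284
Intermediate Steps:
(549*1437 + 2701369)*((-1*5 + 6)*67718 - 1652680) = (788913 + 2701369)*((-5 + 6)*67718 - 1652680) = 3490282*(1*67718 - 1652680) = 3490282*(67718 - 1652680) = 3490282*(-1584962) = -5531964339284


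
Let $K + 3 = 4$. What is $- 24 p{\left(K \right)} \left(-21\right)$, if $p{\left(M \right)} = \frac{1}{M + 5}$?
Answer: $84$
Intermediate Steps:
$K = 1$ ($K = -3 + 4 = 1$)
$p{\left(M \right)} = \frac{1}{5 + M}$
$- 24 p{\left(K \right)} \left(-21\right) = - \frac{24}{5 + 1} \left(-21\right) = - \frac{24}{6} \left(-21\right) = \left(-24\right) \frac{1}{6} \left(-21\right) = \left(-4\right) \left(-21\right) = 84$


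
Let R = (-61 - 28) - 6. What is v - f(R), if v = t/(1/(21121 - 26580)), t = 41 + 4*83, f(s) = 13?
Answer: -2036220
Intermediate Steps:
R = -95 (R = -89 - 6 = -95)
t = 373 (t = 41 + 332 = 373)
v = -2036207 (v = 373/(1/(21121 - 26580)) = 373/(1/(-5459)) = 373/(-1/5459) = 373*(-5459) = -2036207)
v - f(R) = -2036207 - 1*13 = -2036207 - 13 = -2036220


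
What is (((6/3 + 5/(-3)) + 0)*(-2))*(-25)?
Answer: 50/3 ≈ 16.667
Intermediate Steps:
(((6/3 + 5/(-3)) + 0)*(-2))*(-25) = (((6*(⅓) + 5*(-⅓)) + 0)*(-2))*(-25) = (((2 - 5/3) + 0)*(-2))*(-25) = ((⅓ + 0)*(-2))*(-25) = ((⅓)*(-2))*(-25) = -⅔*(-25) = 50/3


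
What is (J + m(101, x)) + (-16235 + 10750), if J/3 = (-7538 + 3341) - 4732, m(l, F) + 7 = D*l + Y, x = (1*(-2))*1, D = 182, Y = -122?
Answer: -14019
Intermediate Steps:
x = -2 (x = -2*1 = -2)
m(l, F) = -129 + 182*l (m(l, F) = -7 + (182*l - 122) = -7 + (-122 + 182*l) = -129 + 182*l)
J = -26787 (J = 3*((-7538 + 3341) - 4732) = 3*(-4197 - 4732) = 3*(-8929) = -26787)
(J + m(101, x)) + (-16235 + 10750) = (-26787 + (-129 + 182*101)) + (-16235 + 10750) = (-26787 + (-129 + 18382)) - 5485 = (-26787 + 18253) - 5485 = -8534 - 5485 = -14019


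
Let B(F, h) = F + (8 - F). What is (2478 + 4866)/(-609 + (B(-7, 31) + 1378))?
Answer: 2448/259 ≈ 9.4517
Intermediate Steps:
B(F, h) = 8
(2478 + 4866)/(-609 + (B(-7, 31) + 1378)) = (2478 + 4866)/(-609 + (8 + 1378)) = 7344/(-609 + 1386) = 7344/777 = 7344*(1/777) = 2448/259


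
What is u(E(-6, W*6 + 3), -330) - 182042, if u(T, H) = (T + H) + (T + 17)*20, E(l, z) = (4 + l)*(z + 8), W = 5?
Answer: -183754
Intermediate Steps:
E(l, z) = (4 + l)*(8 + z)
u(T, H) = 340 + H + 21*T (u(T, H) = (H + T) + (17 + T)*20 = (H + T) + (340 + 20*T) = 340 + H + 21*T)
u(E(-6, W*6 + 3), -330) - 182042 = (340 - 330 + 21*(32 + 4*(5*6 + 3) + 8*(-6) - 6*(5*6 + 3))) - 182042 = (340 - 330 + 21*(32 + 4*(30 + 3) - 48 - 6*(30 + 3))) - 182042 = (340 - 330 + 21*(32 + 4*33 - 48 - 6*33)) - 182042 = (340 - 330 + 21*(32 + 132 - 48 - 198)) - 182042 = (340 - 330 + 21*(-82)) - 182042 = (340 - 330 - 1722) - 182042 = -1712 - 182042 = -183754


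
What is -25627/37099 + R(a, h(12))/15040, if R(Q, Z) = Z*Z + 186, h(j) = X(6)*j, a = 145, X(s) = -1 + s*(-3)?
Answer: 3297925/1187168 ≈ 2.7780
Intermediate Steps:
X(s) = -1 - 3*s
h(j) = -19*j (h(j) = (-1 - 3*6)*j = (-1 - 18)*j = -19*j)
R(Q, Z) = 186 + Z**2 (R(Q, Z) = Z**2 + 186 = 186 + Z**2)
-25627/37099 + R(a, h(12))/15040 = -25627/37099 + (186 + (-19*12)**2)/15040 = -25627*1/37099 + (186 + (-228)**2)*(1/15040) = -25627/37099 + (186 + 51984)*(1/15040) = -25627/37099 + 52170*(1/15040) = -25627/37099 + 111/32 = 3297925/1187168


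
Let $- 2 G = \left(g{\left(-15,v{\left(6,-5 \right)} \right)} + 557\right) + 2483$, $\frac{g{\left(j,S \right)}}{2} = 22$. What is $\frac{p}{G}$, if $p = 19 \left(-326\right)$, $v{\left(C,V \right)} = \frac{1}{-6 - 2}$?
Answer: $\frac{3097}{771} \approx 4.0169$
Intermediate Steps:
$v{\left(C,V \right)} = - \frac{1}{8}$ ($v{\left(C,V \right)} = \frac{1}{-8} = - \frac{1}{8}$)
$g{\left(j,S \right)} = 44$ ($g{\left(j,S \right)} = 2 \cdot 22 = 44$)
$p = -6194$
$G = -1542$ ($G = - \frac{\left(44 + 557\right) + 2483}{2} = - \frac{601 + 2483}{2} = \left(- \frac{1}{2}\right) 3084 = -1542$)
$\frac{p}{G} = - \frac{6194}{-1542} = \left(-6194\right) \left(- \frac{1}{1542}\right) = \frac{3097}{771}$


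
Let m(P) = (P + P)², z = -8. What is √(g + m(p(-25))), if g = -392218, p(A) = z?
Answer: I*√391962 ≈ 626.07*I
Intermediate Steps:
p(A) = -8
m(P) = 4*P² (m(P) = (2*P)² = 4*P²)
√(g + m(p(-25))) = √(-392218 + 4*(-8)²) = √(-392218 + 4*64) = √(-392218 + 256) = √(-391962) = I*√391962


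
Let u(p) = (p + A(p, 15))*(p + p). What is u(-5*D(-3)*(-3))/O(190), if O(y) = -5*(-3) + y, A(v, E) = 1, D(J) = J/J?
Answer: 96/41 ≈ 2.3415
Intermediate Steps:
D(J) = 1
u(p) = 2*p*(1 + p) (u(p) = (p + 1)*(p + p) = (1 + p)*(2*p) = 2*p*(1 + p))
O(y) = 15 + y
u(-5*D(-3)*(-3))/O(190) = (2*(-5*1*(-3))*(1 - 5*1*(-3)))/(15 + 190) = (2*(-5*(-3))*(1 - 5*(-3)))/205 = (2*15*(1 + 15))*(1/205) = (2*15*16)*(1/205) = 480*(1/205) = 96/41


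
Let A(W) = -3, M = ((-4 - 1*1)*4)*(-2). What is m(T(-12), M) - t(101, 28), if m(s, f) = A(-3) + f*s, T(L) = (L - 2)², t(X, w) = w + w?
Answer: 7781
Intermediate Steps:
M = 40 (M = ((-4 - 1)*4)*(-2) = -5*4*(-2) = -20*(-2) = 40)
t(X, w) = 2*w
T(L) = (-2 + L)²
m(s, f) = -3 + f*s
m(T(-12), M) - t(101, 28) = (-3 + 40*(-2 - 12)²) - 2*28 = (-3 + 40*(-14)²) - 1*56 = (-3 + 40*196) - 56 = (-3 + 7840) - 56 = 7837 - 56 = 7781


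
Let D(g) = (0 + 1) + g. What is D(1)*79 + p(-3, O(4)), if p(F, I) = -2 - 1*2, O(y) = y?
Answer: 154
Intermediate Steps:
D(g) = 1 + g
p(F, I) = -4 (p(F, I) = -2 - 2 = -4)
D(1)*79 + p(-3, O(4)) = (1 + 1)*79 - 4 = 2*79 - 4 = 158 - 4 = 154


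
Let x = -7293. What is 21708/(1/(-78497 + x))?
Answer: -1862329320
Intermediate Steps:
21708/(1/(-78497 + x)) = 21708/(1/(-78497 - 7293)) = 21708/(1/(-85790)) = 21708/(-1/85790) = 21708*(-85790) = -1862329320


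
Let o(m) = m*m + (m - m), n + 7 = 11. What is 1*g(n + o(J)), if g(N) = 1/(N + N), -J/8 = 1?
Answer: 1/136 ≈ 0.0073529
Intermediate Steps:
n = 4 (n = -7 + 11 = 4)
J = -8 (J = -8*1 = -8)
o(m) = m² (o(m) = m² + 0 = m²)
g(N) = 1/(2*N)
1*g(n + o(J)) = 1*(1/(2*(4 + (-8)²))) = 1*(1/(2*(4 + 64))) = 1*((½)/68) = 1*((½)*(1/68)) = 1*(1/136) = 1/136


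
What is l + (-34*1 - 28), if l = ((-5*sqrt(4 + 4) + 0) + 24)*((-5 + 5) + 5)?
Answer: 58 - 50*sqrt(2) ≈ -12.711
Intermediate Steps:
l = 120 - 50*sqrt(2) (l = ((-10*sqrt(2) + 0) + 24)*(0 + 5) = ((-10*sqrt(2) + 0) + 24)*5 = (-10*sqrt(2) + 24)*5 = (24 - 10*sqrt(2))*5 = 120 - 50*sqrt(2) ≈ 49.289)
l + (-34*1 - 28) = (120 - 50*sqrt(2)) + (-34*1 - 28) = (120 - 50*sqrt(2)) + (-34 - 28) = (120 - 50*sqrt(2)) - 62 = 58 - 50*sqrt(2)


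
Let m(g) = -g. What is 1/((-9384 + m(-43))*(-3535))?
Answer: 1/33020435 ≈ 3.0284e-8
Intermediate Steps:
1/((-9384 + m(-43))*(-3535)) = 1/(-9384 - 1*(-43)*(-3535)) = -1/3535/(-9384 + 43) = -1/3535/(-9341) = -1/9341*(-1/3535) = 1/33020435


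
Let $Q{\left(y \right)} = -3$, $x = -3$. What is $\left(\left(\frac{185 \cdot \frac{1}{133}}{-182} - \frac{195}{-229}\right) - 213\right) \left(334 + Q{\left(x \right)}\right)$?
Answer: $- \frac{389262043067}{5543174} \approx -70224.0$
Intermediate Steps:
$\left(\left(\frac{185 \cdot \frac{1}{133}}{-182} - \frac{195}{-229}\right) - 213\right) \left(334 + Q{\left(x \right)}\right) = \left(\left(\frac{185 \cdot \frac{1}{133}}{-182} - \frac{195}{-229}\right) - 213\right) \left(334 - 3\right) = \left(\left(185 \cdot \frac{1}{133} \left(- \frac{1}{182}\right) - - \frac{195}{229}\right) - 213\right) 331 = \left(\left(\frac{185}{133} \left(- \frac{1}{182}\right) + \frac{195}{229}\right) - 213\right) 331 = \left(\left(- \frac{185}{24206} + \frac{195}{229}\right) - 213\right) 331 = \left(\frac{4677805}{5543174} - 213\right) 331 = \left(- \frac{1176018257}{5543174}\right) 331 = - \frac{389262043067}{5543174}$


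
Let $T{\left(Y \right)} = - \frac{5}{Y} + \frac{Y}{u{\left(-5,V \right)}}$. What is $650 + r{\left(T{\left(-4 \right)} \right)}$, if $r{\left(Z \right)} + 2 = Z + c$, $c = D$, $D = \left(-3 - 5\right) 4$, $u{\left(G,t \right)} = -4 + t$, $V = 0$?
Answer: $\frac{2473}{4} \approx 618.25$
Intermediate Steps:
$T{\left(Y \right)} = - \frac{5}{Y} - \frac{Y}{4}$ ($T{\left(Y \right)} = - \frac{5}{Y} + \frac{Y}{-4 + 0} = - \frac{5}{Y} + \frac{Y}{-4} = - \frac{5}{Y} + Y \left(- \frac{1}{4}\right) = - \frac{5}{Y} - \frac{Y}{4}$)
$D = -32$ ($D = \left(-8\right) 4 = -32$)
$c = -32$
$r{\left(Z \right)} = -34 + Z$ ($r{\left(Z \right)} = -2 + \left(Z - 32\right) = -2 + \left(-32 + Z\right) = -34 + Z$)
$650 + r{\left(T{\left(-4 \right)} \right)} = 650 - \left(33 - \frac{5}{4}\right) = 650 + \left(-34 + \left(\left(-5\right) \left(- \frac{1}{4}\right) + 1\right)\right) = 650 + \left(-34 + \left(\frac{5}{4} + 1\right)\right) = 650 + \left(-34 + \frac{9}{4}\right) = 650 - \frac{127}{4} = \frac{2473}{4}$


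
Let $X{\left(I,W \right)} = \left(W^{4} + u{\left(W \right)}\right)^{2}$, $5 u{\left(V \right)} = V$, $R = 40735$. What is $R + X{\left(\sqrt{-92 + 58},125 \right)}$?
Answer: $59604656982463235$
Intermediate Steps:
$u{\left(V \right)} = \frac{V}{5}$
$X{\left(I,W \right)} = \left(W^{4} + \frac{W}{5}\right)^{2}$
$R + X{\left(\sqrt{-92 + 58},125 \right)} = 40735 + \left(125^{4} + \frac{1}{5} \cdot 125\right)^{2} = 40735 + \left(244140625 + 25\right)^{2} = 40735 + 244140650^{2} = 40735 + 59604656982422500 = 59604656982463235$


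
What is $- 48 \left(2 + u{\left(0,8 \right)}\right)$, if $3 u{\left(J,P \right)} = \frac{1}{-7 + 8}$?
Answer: $-112$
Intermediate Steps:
$u{\left(J,P \right)} = \frac{1}{3}$ ($u{\left(J,P \right)} = \frac{1}{3 \left(-7 + 8\right)} = \frac{1}{3 \cdot 1} = \frac{1}{3} \cdot 1 = \frac{1}{3}$)
$- 48 \left(2 + u{\left(0,8 \right)}\right) = - 48 \left(2 + \frac{1}{3}\right) = \left(-48\right) \frac{7}{3} = -112$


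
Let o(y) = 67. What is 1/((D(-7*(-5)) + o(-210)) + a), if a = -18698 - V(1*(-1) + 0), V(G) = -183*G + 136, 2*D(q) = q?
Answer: -2/37865 ≈ -5.2819e-5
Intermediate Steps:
D(q) = q/2
V(G) = 136 - 183*G
a = -19017 (a = -18698 - (136 - 183*(1*(-1) + 0)) = -18698 - (136 - 183*(-1 + 0)) = -18698 - (136 - 183*(-1)) = -18698 - (136 + 183) = -18698 - 1*319 = -18698 - 319 = -19017)
1/((D(-7*(-5)) + o(-210)) + a) = 1/(((-7*(-5))/2 + 67) - 19017) = 1/(((½)*35 + 67) - 19017) = 1/((35/2 + 67) - 19017) = 1/(169/2 - 19017) = 1/(-37865/2) = -2/37865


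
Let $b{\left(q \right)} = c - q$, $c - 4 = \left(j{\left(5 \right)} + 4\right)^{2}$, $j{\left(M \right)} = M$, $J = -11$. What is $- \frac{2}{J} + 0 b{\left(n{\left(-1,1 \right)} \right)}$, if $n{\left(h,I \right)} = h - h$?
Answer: $\frac{2}{11} \approx 0.18182$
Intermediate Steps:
$n{\left(h,I \right)} = 0$
$c = 85$ ($c = 4 + \left(5 + 4\right)^{2} = 4 + 9^{2} = 4 + 81 = 85$)
$b{\left(q \right)} = 85 - q$
$- \frac{2}{J} + 0 b{\left(n{\left(-1,1 \right)} \right)} = - \frac{2}{-11} + 0 \left(85 - 0\right) = \left(-2\right) \left(- \frac{1}{11}\right) + 0 \left(85 + 0\right) = \frac{2}{11} + 0 \cdot 85 = \frac{2}{11} + 0 = \frac{2}{11}$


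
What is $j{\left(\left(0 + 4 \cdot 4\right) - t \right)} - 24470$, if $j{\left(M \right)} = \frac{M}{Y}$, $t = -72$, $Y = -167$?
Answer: $- \frac{4086578}{167} \approx -24471.0$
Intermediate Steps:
$j{\left(M \right)} = - \frac{M}{167}$ ($j{\left(M \right)} = \frac{M}{-167} = M \left(- \frac{1}{167}\right) = - \frac{M}{167}$)
$j{\left(\left(0 + 4 \cdot 4\right) - t \right)} - 24470 = - \frac{\left(0 + 4 \cdot 4\right) - -72}{167} - 24470 = - \frac{\left(0 + 16\right) + 72}{167} - 24470 = - \frac{16 + 72}{167} - 24470 = \left(- \frac{1}{167}\right) 88 - 24470 = - \frac{88}{167} - 24470 = - \frac{4086578}{167}$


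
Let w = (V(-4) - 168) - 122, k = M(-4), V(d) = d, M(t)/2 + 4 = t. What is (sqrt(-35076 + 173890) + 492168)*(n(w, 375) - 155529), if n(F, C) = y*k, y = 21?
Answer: -76711765320 - 155865*sqrt(138814) ≈ -7.6770e+10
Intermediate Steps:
M(t) = -8 + 2*t
k = -16 (k = -8 + 2*(-4) = -8 - 8 = -16)
w = -294 (w = (-4 - 168) - 122 = -172 - 122 = -294)
n(F, C) = -336 (n(F, C) = 21*(-16) = -336)
(sqrt(-35076 + 173890) + 492168)*(n(w, 375) - 155529) = (sqrt(-35076 + 173890) + 492168)*(-336 - 155529) = (sqrt(138814) + 492168)*(-155865) = (492168 + sqrt(138814))*(-155865) = -76711765320 - 155865*sqrt(138814)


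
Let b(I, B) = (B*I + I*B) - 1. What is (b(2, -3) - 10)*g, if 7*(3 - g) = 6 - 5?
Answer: -460/7 ≈ -65.714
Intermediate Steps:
b(I, B) = -1 + 2*B*I (b(I, B) = (B*I + B*I) - 1 = 2*B*I - 1 = -1 + 2*B*I)
g = 20/7 (g = 3 - (6 - 5)/7 = 3 - ⅐*1 = 3 - ⅐ = 20/7 ≈ 2.8571)
(b(2, -3) - 10)*g = ((-1 + 2*(-3)*2) - 10)*(20/7) = ((-1 - 12) - 10)*(20/7) = (-13 - 10)*(20/7) = -23*20/7 = -460/7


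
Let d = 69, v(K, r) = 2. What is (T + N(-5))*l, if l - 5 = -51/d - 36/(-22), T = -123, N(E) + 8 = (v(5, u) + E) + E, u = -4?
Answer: -207388/253 ≈ -819.72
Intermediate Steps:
N(E) = -6 + 2*E (N(E) = -8 + ((2 + E) + E) = -8 + (2 + 2*E) = -6 + 2*E)
l = 1492/253 (l = 5 + (-51/69 - 36/(-22)) = 5 + (-51*1/69 - 36*(-1/22)) = 5 + (-17/23 + 18/11) = 5 + 227/253 = 1492/253 ≈ 5.8972)
(T + N(-5))*l = (-123 + (-6 + 2*(-5)))*(1492/253) = (-123 + (-6 - 10))*(1492/253) = (-123 - 16)*(1492/253) = -139*1492/253 = -207388/253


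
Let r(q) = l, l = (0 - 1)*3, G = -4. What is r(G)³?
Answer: -27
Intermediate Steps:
l = -3 (l = -1*3 = -3)
r(q) = -3
r(G)³ = (-3)³ = -27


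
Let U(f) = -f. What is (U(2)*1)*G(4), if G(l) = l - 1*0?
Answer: -8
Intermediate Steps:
G(l) = l (G(l) = l + 0 = l)
(U(2)*1)*G(4) = (-1*2*1)*4 = -2*1*4 = -2*4 = -8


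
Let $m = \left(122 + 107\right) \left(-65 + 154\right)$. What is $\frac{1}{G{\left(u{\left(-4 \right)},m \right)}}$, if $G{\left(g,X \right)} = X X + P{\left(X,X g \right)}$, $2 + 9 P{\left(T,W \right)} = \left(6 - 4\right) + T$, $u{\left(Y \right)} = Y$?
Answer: $\frac{9}{3738486830} \approx 2.4074 \cdot 10^{-9}$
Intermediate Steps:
$P{\left(T,W \right)} = \frac{T}{9}$ ($P{\left(T,W \right)} = - \frac{2}{9} + \frac{\left(6 - 4\right) + T}{9} = - \frac{2}{9} + \frac{2 + T}{9} = - \frac{2}{9} + \left(\frac{2}{9} + \frac{T}{9}\right) = \frac{T}{9}$)
$m = 20381$ ($m = 229 \cdot 89 = 20381$)
$G{\left(g,X \right)} = X^{2} + \frac{X}{9}$ ($G{\left(g,X \right)} = X X + \frac{X}{9} = X^{2} + \frac{X}{9}$)
$\frac{1}{G{\left(u{\left(-4 \right)},m \right)}} = \frac{1}{20381 \left(\frac{1}{9} + 20381\right)} = \frac{1}{20381 \cdot \frac{183430}{9}} = \frac{1}{\frac{3738486830}{9}} = \frac{9}{3738486830}$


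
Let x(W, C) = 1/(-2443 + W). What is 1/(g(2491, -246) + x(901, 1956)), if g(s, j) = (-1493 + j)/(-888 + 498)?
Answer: 50115/223429 ≈ 0.22430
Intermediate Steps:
g(s, j) = 1493/390 - j/390 (g(s, j) = (-1493 + j)/(-390) = (-1493 + j)*(-1/390) = 1493/390 - j/390)
1/(g(2491, -246) + x(901, 1956)) = 1/((1493/390 - 1/390*(-246)) + 1/(-2443 + 901)) = 1/((1493/390 + 41/65) + 1/(-1542)) = 1/(1739/390 - 1/1542) = 1/(223429/50115) = 50115/223429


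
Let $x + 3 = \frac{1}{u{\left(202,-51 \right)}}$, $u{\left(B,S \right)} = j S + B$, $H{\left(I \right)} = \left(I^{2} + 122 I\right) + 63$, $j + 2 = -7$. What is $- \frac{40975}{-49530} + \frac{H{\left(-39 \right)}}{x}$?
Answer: $\frac{10399584587}{9816846} \approx 1059.4$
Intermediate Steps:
$j = -9$ ($j = -2 - 7 = -9$)
$H{\left(I \right)} = 63 + I^{2} + 122 I$
$u{\left(B,S \right)} = B - 9 S$ ($u{\left(B,S \right)} = - 9 S + B = B - 9 S$)
$x = - \frac{1982}{661}$ ($x = -3 + \frac{1}{202 - -459} = -3 + \frac{1}{202 + 459} = -3 + \frac{1}{661} = - \frac{1982}{661} \approx -2.9985$)
$- \frac{40975}{-49530} + \frac{H{\left(-39 \right)}}{x} = - \frac{40975}{-49530} + \frac{63 + \left(-39\right)^{2} + 122 \left(-39\right)}{- \frac{1982}{661}} = \left(-40975\right) \left(- \frac{1}{49530}\right) + \left(63 + 1521 - 4758\right) \left(- \frac{661}{1982}\right) = \frac{8195}{9906} - - \frac{1049007}{991} = \frac{8195}{9906} + \frac{1049007}{991} = \frac{10399584587}{9816846}$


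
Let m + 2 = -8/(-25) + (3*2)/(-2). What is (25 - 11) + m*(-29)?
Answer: 3743/25 ≈ 149.72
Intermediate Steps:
m = -117/25 (m = -2 + (-8/(-25) + (3*2)/(-2)) = -2 + (-8*(-1/25) + 6*(-½)) = -2 + (8/25 - 3) = -2 - 67/25 = -117/25 ≈ -4.6800)
(25 - 11) + m*(-29) = (25 - 11) - 117/25*(-29) = 14 + 3393/25 = 3743/25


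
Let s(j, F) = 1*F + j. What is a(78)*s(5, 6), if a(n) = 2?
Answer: 22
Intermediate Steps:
s(j, F) = F + j
a(78)*s(5, 6) = 2*(6 + 5) = 2*11 = 22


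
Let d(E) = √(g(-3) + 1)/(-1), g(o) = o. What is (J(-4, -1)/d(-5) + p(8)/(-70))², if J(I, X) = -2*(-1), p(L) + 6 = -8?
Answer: -49/25 + 2*I*√2/5 ≈ -1.96 + 0.56569*I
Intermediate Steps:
p(L) = -14 (p(L) = -6 - 8 = -14)
J(I, X) = 2
d(E) = -I*√2 (d(E) = √(-3 + 1)/(-1) = √(-2)*(-1) = (I*√2)*(-1) = -I*√2)
(J(-4, -1)/d(-5) + p(8)/(-70))² = (2/((-I*√2)) - 14/(-70))² = (2*(I*√2/2) - 14*(-1/70))² = (I*√2 + ⅕)² = (⅕ + I*√2)²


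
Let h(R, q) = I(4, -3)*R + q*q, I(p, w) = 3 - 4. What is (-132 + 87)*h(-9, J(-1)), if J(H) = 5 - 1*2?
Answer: -810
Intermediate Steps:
J(H) = 3 (J(H) = 5 - 2 = 3)
I(p, w) = -1
h(R, q) = q² - R (h(R, q) = -R + q*q = -R + q² = q² - R)
(-132 + 87)*h(-9, J(-1)) = (-132 + 87)*(3² - 1*(-9)) = -45*(9 + 9) = -45*18 = -810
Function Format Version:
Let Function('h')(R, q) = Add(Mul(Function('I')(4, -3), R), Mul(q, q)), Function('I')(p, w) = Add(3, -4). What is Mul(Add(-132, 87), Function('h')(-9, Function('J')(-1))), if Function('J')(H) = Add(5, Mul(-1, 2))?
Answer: -810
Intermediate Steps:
Function('J')(H) = 3 (Function('J')(H) = Add(5, -2) = 3)
Function('I')(p, w) = -1
Function('h')(R, q) = Add(Pow(q, 2), Mul(-1, R)) (Function('h')(R, q) = Add(Mul(-1, R), Mul(q, q)) = Add(Mul(-1, R), Pow(q, 2)) = Add(Pow(q, 2), Mul(-1, R)))
Mul(Add(-132, 87), Function('h')(-9, Function('J')(-1))) = Mul(Add(-132, 87), Add(Pow(3, 2), Mul(-1, -9))) = Mul(-45, Add(9, 9)) = Mul(-45, 18) = -810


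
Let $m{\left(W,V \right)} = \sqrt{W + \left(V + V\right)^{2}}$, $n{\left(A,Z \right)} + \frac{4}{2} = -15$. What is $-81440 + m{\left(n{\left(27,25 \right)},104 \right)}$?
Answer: $-81440 + \sqrt{43247} \approx -81232.0$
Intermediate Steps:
$n{\left(A,Z \right)} = -17$ ($n{\left(A,Z \right)} = -2 - 15 = -17$)
$m{\left(W,V \right)} = \sqrt{W + 4 V^{2}}$ ($m{\left(W,V \right)} = \sqrt{W + \left(2 V\right)^{2}} = \sqrt{W + 4 V^{2}}$)
$-81440 + m{\left(n{\left(27,25 \right)},104 \right)} = -81440 + \sqrt{-17 + 4 \cdot 104^{2}} = -81440 + \sqrt{-17 + 4 \cdot 10816} = -81440 + \sqrt{-17 + 43264} = -81440 + \sqrt{43247}$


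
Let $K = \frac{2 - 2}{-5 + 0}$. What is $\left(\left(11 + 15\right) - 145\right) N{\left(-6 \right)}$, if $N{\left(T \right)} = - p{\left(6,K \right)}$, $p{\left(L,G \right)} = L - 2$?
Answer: $476$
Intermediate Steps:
$K = 0$ ($K = \frac{0}{-5} = 0 \left(- \frac{1}{5}\right) = 0$)
$p{\left(L,G \right)} = -2 + L$
$N{\left(T \right)} = -4$ ($N{\left(T \right)} = - (-2 + 6) = \left(-1\right) 4 = -4$)
$\left(\left(11 + 15\right) - 145\right) N{\left(-6 \right)} = \left(\left(11 + 15\right) - 145\right) \left(-4\right) = \left(26 - 145\right) \left(-4\right) = \left(-119\right) \left(-4\right) = 476$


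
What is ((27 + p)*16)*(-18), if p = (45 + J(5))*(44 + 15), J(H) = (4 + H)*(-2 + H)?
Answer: -1231200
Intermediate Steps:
J(H) = (-2 + H)*(4 + H)
p = 4248 (p = (45 + (-8 + 5² + 2*5))*(44 + 15) = (45 + (-8 + 25 + 10))*59 = (45 + 27)*59 = 72*59 = 4248)
((27 + p)*16)*(-18) = ((27 + 4248)*16)*(-18) = (4275*16)*(-18) = 68400*(-18) = -1231200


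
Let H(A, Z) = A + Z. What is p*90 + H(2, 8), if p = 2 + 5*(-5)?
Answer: -2060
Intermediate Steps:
p = -23 (p = 2 - 25 = -23)
p*90 + H(2, 8) = -23*90 + (2 + 8) = -2070 + 10 = -2060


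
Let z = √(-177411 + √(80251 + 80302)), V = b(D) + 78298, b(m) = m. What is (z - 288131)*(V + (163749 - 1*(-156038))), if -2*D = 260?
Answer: -114663172105 + 397955*I*√(177411 - √160553) ≈ -1.1466e+11 + 1.6743e+8*I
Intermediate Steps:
D = -130 (D = -½*260 = -130)
V = 78168 (V = -130 + 78298 = 78168)
z = √(-177411 + √160553) ≈ 420.73*I
(z - 288131)*(V + (163749 - 1*(-156038))) = (√(-177411 + √160553) - 288131)*(78168 + (163749 - 1*(-156038))) = (-288131 + √(-177411 + √160553))*(78168 + (163749 + 156038)) = (-288131 + √(-177411 + √160553))*(78168 + 319787) = (-288131 + √(-177411 + √160553))*397955 = -114663172105 + 397955*√(-177411 + √160553)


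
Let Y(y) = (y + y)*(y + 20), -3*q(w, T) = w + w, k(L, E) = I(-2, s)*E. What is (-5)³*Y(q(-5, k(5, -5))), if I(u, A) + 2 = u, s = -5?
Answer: -175000/9 ≈ -19444.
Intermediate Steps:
I(u, A) = -2 + u
k(L, E) = -4*E (k(L, E) = (-2 - 2)*E = -4*E)
q(w, T) = -2*w/3 (q(w, T) = -(w + w)/3 = -2*w/3)
Y(y) = 2*y*(20 + y) (Y(y) = (2*y)*(20 + y) = 2*y*(20 + y))
(-5)³*Y(q(-5, k(5, -5))) = (-5)³*(2*(-⅔*(-5))*(20 - ⅔*(-5))) = -250*10*(20 + 10/3)/3 = -250*10*70/(3*3) = -125*1400/9 = -175000/9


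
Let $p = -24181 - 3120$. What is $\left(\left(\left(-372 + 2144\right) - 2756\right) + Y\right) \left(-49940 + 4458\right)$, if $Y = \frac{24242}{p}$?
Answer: $\frac{53171277884}{1187} \approx 4.4795 \cdot 10^{7}$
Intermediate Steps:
$p = -27301$
$Y = - \frac{1054}{1187}$ ($Y = \frac{24242}{-27301} = 24242 \left(- \frac{1}{27301}\right) = - \frac{1054}{1187} \approx -0.88795$)
$\left(\left(\left(-372 + 2144\right) - 2756\right) + Y\right) \left(-49940 + 4458\right) = \left(\left(\left(-372 + 2144\right) - 2756\right) - \frac{1054}{1187}\right) \left(-49940 + 4458\right) = \left(\left(1772 - 2756\right) - \frac{1054}{1187}\right) \left(-45482\right) = \left(-984 - \frac{1054}{1187}\right) \left(-45482\right) = \left(- \frac{1169062}{1187}\right) \left(-45482\right) = \frac{53171277884}{1187}$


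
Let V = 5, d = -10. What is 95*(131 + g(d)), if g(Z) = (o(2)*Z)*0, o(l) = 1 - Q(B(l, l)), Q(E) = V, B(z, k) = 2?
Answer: 12445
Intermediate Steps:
Q(E) = 5
o(l) = -4 (o(l) = 1 - 1*5 = 1 - 5 = -4)
g(Z) = 0 (g(Z) = -4*Z*0 = 0)
95*(131 + g(d)) = 95*(131 + 0) = 95*131 = 12445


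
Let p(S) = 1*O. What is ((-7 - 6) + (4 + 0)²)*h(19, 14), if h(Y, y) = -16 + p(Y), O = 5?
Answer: -33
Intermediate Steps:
p(S) = 5 (p(S) = 1*5 = 5)
h(Y, y) = -11 (h(Y, y) = -16 + 5 = -11)
((-7 - 6) + (4 + 0)²)*h(19, 14) = ((-7 - 6) + (4 + 0)²)*(-11) = (-13 + 4²)*(-11) = (-13 + 16)*(-11) = 3*(-11) = -33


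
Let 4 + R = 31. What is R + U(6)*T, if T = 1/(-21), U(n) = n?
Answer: 187/7 ≈ 26.714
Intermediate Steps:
R = 27 (R = -4 + 31 = 27)
T = -1/21 ≈ -0.047619
R + U(6)*T = 27 + 6*(-1/21) = 27 - 2/7 = 187/7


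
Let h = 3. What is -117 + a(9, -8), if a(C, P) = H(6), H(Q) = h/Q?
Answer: -233/2 ≈ -116.50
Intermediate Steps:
H(Q) = 3/Q
a(C, P) = ½ (a(C, P) = 3/6 = 3*(⅙) = ½)
-117 + a(9, -8) = -117 + ½ = -233/2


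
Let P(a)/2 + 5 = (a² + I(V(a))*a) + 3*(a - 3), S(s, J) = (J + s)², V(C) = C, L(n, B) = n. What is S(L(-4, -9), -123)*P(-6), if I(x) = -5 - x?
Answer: -64516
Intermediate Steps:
P(a) = -28 + 2*a² + 6*a + 2*a*(-5 - a) (P(a) = -10 + 2*((a² + (-5 - a)*a) + 3*(a - 3)) = -10 + 2*((a² + a*(-5 - a)) + 3*(-3 + a)) = -10 + 2*((a² + a*(-5 - a)) + (-9 + 3*a)) = -10 + 2*(-9 + a² + 3*a + a*(-5 - a)) = -10 + (-18 + 2*a² + 6*a + 2*a*(-5 - a)) = -28 + 2*a² + 6*a + 2*a*(-5 - a))
S(L(-4, -9), -123)*P(-6) = (-123 - 4)²*(-28 - 4*(-6)) = (-127)²*(-28 + 24) = 16129*(-4) = -64516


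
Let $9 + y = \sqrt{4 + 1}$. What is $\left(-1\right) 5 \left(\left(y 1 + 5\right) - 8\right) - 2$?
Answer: $58 - 5 \sqrt{5} \approx 46.82$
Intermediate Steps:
$y = -9 + \sqrt{5}$ ($y = -9 + \sqrt{4 + 1} = -9 + \sqrt{5} \approx -6.7639$)
$\left(-1\right) 5 \left(\left(y 1 + 5\right) - 8\right) - 2 = \left(-1\right) 5 \left(\left(\left(-9 + \sqrt{5}\right) 1 + 5\right) - 8\right) - 2 = - 5 \left(\left(\left(-9 + \sqrt{5}\right) + 5\right) - 8\right) - 2 = - 5 \left(\left(-4 + \sqrt{5}\right) - 8\right) - 2 = - 5 \left(-12 + \sqrt{5}\right) - 2 = \left(60 - 5 \sqrt{5}\right) - 2 = 58 - 5 \sqrt{5}$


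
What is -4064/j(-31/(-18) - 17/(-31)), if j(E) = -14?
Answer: 2032/7 ≈ 290.29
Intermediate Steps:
-4064/j(-31/(-18) - 17/(-31)) = -4064/(-14) = -4064*(-1/14) = 2032/7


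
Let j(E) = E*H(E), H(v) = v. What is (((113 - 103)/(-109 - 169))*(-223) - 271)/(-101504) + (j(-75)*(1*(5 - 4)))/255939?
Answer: 14786505701/601842947264 ≈ 0.024569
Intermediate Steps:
j(E) = E² (j(E) = E*E = E²)
(((113 - 103)/(-109 - 169))*(-223) - 271)/(-101504) + (j(-75)*(1*(5 - 4)))/255939 = (((113 - 103)/(-109 - 169))*(-223) - 271)/(-101504) + ((-75)²*(1*(5 - 4)))/255939 = ((10/(-278))*(-223) - 271)*(-1/101504) + (5625*(1*1))*(1/255939) = ((10*(-1/278))*(-223) - 271)*(-1/101504) + (5625*1)*(1/255939) = (-5/139*(-223) - 271)*(-1/101504) + 5625*(1/255939) = (1115/139 - 271)*(-1/101504) + 1875/85313 = -36554/139*(-1/101504) + 1875/85313 = 18277/7054528 + 1875/85313 = 14786505701/601842947264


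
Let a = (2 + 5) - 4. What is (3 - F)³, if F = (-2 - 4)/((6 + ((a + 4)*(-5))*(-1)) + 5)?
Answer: 373248/12167 ≈ 30.677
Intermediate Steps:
a = 3 (a = 7 - 4 = 3)
F = -3/23 (F = (-2 - 4)/((6 + ((3 + 4)*(-5))*(-1)) + 5) = -6/((6 + (7*(-5))*(-1)) + 5) = -6/((6 - 35*(-1)) + 5) = -6/((6 + 35) + 5) = -6/(41 + 5) = -6/46 = -6*1/46 = -3/23 ≈ -0.13043)
(3 - F)³ = (3 - 1*(-3/23))³ = (3 + 3/23)³ = (72/23)³ = 373248/12167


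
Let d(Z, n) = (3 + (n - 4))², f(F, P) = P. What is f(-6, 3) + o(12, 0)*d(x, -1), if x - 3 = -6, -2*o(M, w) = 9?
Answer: -15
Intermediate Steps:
o(M, w) = -9/2 (o(M, w) = -½*9 = -9/2)
x = -3 (x = 3 - 6 = -3)
d(Z, n) = (-1 + n)² (d(Z, n) = (3 + (-4 + n))² = (-1 + n)²)
f(-6, 3) + o(12, 0)*d(x, -1) = 3 - 9*(-1 - 1)²/2 = 3 - 9/2*(-2)² = 3 - 9/2*4 = 3 - 18 = -15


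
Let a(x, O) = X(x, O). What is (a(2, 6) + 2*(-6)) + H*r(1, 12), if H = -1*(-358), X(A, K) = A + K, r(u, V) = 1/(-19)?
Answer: -434/19 ≈ -22.842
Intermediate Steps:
r(u, V) = -1/19
H = 358
a(x, O) = O + x (a(x, O) = x + O = O + x)
(a(2, 6) + 2*(-6)) + H*r(1, 12) = ((6 + 2) + 2*(-6)) + 358*(-1/19) = (8 - 12) - 358/19 = -4 - 358/19 = -434/19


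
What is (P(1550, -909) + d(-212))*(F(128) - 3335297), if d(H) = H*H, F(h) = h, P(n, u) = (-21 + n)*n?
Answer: -8054079607086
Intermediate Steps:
P(n, u) = n*(-21 + n)
d(H) = H²
(P(1550, -909) + d(-212))*(F(128) - 3335297) = (1550*(-21 + 1550) + (-212)²)*(128 - 3335297) = (1550*1529 + 44944)*(-3335169) = (2369950 + 44944)*(-3335169) = 2414894*(-3335169) = -8054079607086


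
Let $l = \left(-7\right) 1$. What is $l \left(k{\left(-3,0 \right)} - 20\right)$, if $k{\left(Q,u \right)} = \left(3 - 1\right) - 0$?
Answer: $126$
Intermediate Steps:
$l = -7$
$k{\left(Q,u \right)} = 2$ ($k{\left(Q,u \right)} = 2 + 0 = 2$)
$l \left(k{\left(-3,0 \right)} - 20\right) = - 7 \left(2 - 20\right) = \left(-7\right) \left(-18\right) = 126$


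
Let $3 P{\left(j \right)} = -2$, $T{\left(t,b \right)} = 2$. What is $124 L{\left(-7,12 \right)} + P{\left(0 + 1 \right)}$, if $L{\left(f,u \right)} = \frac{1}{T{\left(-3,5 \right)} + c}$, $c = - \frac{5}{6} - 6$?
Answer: $- \frac{2290}{87} \approx -26.322$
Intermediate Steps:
$c = - \frac{41}{6}$ ($c = \left(-5\right) \frac{1}{6} - 6 = - \frac{5}{6} - 6 = - \frac{41}{6} \approx -6.8333$)
$P{\left(j \right)} = - \frac{2}{3}$ ($P{\left(j \right)} = \frac{1}{3} \left(-2\right) = - \frac{2}{3}$)
$L{\left(f,u \right)} = - \frac{6}{29}$ ($L{\left(f,u \right)} = \frac{1}{2 - \frac{41}{6}} = \frac{1}{- \frac{29}{6}} = - \frac{6}{29}$)
$124 L{\left(-7,12 \right)} + P{\left(0 + 1 \right)} = 124 \left(- \frac{6}{29}\right) - \frac{2}{3} = - \frac{744}{29} - \frac{2}{3} = - \frac{2290}{87}$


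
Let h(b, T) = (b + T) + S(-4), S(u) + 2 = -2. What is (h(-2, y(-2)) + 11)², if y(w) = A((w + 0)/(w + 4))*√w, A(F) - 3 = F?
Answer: 17 + 20*I*√2 ≈ 17.0 + 28.284*I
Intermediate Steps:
A(F) = 3 + F
S(u) = -4 (S(u) = -2 - 2 = -4)
y(w) = √w*(3 + w/(4 + w)) (y(w) = (3 + (w + 0)/(w + 4))*√w = (3 + w/(4 + w))*√w = √w*(3 + w/(4 + w)))
h(b, T) = -4 + T + b (h(b, T) = (b + T) - 4 = (T + b) - 4 = -4 + T + b)
(h(-2, y(-2)) + 11)² = ((-4 + 4*√(-2)*(3 - 2)/(4 - 2) - 2) + 11)² = ((-4 + 4*(I*√2)*1/2 - 2) + 11)² = ((-4 + 4*(I*√2)*(½)*1 - 2) + 11)² = ((-4 + 2*I*√2 - 2) + 11)² = ((-6 + 2*I*√2) + 11)² = (5 + 2*I*√2)²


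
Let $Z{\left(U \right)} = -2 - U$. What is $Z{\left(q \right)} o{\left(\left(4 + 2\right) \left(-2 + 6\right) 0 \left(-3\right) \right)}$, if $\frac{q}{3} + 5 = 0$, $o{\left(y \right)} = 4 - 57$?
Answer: $-689$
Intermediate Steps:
$o{\left(y \right)} = -53$ ($o{\left(y \right)} = 4 - 57 = -53$)
$q = -15$ ($q = -15 + 3 \cdot 0 = -15 + 0 = -15$)
$Z{\left(q \right)} o{\left(\left(4 + 2\right) \left(-2 + 6\right) 0 \left(-3\right) \right)} = \left(-2 - -15\right) \left(-53\right) = \left(-2 + 15\right) \left(-53\right) = 13 \left(-53\right) = -689$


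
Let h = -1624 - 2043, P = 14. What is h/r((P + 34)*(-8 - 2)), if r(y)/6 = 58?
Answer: -3667/348 ≈ -10.537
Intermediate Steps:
h = -3667
r(y) = 348 (r(y) = 6*58 = 348)
h/r((P + 34)*(-8 - 2)) = -3667/348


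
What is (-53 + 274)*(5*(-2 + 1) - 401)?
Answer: -89726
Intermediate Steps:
(-53 + 274)*(5*(-2 + 1) - 401) = 221*(5*(-1) - 401) = 221*(-5 - 401) = 221*(-406) = -89726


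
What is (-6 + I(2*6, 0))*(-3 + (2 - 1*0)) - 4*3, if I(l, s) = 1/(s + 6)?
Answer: -37/6 ≈ -6.1667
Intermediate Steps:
I(l, s) = 1/(6 + s)
(-6 + I(2*6, 0))*(-3 + (2 - 1*0)) - 4*3 = (-6 + 1/(6 + 0))*(-3 + (2 - 1*0)) - 4*3 = (-6 + 1/6)*(-3 + (2 + 0)) - 12 = (-6 + ⅙)*(-3 + 2) - 12 = -35/6*(-1) - 12 = 35/6 - 12 = -37/6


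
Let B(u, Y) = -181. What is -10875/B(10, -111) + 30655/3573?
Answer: 44404930/646713 ≈ 68.662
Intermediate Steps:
-10875/B(10, -111) + 30655/3573 = -10875/(-181) + 30655/3573 = -10875*(-1/181) + 30655*(1/3573) = 10875/181 + 30655/3573 = 44404930/646713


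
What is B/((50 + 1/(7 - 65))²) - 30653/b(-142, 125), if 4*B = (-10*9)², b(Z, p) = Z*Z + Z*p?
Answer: -241169563853/20287741214 ≈ -11.887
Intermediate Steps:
b(Z, p) = Z² + Z*p
B = 2025 (B = (-10*9)²/4 = (¼)*(-90)² = (¼)*8100 = 2025)
B/((50 + 1/(7 - 65))²) - 30653/b(-142, 125) = 2025/((50 + 1/(7 - 65))²) - 30653*(-1/(142*(-142 + 125))) = 2025/((50 + 1/(-58))²) - 30653/((-142*(-17))) = 2025/((50 - 1/58)²) - 30653/2414 = 2025/((2899/58)²) - 30653*1/2414 = 2025/(8404201/3364) - 30653/2414 = 2025*(3364/8404201) - 30653/2414 = 6812100/8404201 - 30653/2414 = -241169563853/20287741214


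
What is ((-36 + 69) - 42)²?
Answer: 81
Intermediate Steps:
((-36 + 69) - 42)² = (33 - 42)² = (-9)² = 81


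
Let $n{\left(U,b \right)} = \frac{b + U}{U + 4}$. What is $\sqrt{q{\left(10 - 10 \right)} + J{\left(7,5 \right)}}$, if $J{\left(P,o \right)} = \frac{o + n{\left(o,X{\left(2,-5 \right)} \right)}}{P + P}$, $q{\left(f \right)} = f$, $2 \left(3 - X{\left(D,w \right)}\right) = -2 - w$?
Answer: $\frac{\sqrt{721}}{42} \approx 0.63932$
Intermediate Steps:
$X{\left(D,w \right)} = 4 + \frac{w}{2}$ ($X{\left(D,w \right)} = 3 - \frac{-2 - w}{2} = 3 + \left(1 + \frac{w}{2}\right) = 4 + \frac{w}{2}$)
$n{\left(U,b \right)} = \frac{U + b}{4 + U}$
$J{\left(P,o \right)} = \frac{o + \frac{\frac{3}{2} + o}{4 + o}}{2 P}$ ($J{\left(P,o \right)} = \frac{o + \frac{o + \left(4 + \frac{1}{2} \left(-5\right)\right)}{4 + o}}{P + P} = \frac{o + \frac{o + \left(4 - \frac{5}{2}\right)}{4 + o}}{2 P} = \left(o + \frac{o + \frac{3}{2}}{4 + o}\right) \frac{1}{2 P} = \left(o + \frac{\frac{3}{2} + o}{4 + o}\right) \frac{1}{2 P} = \frac{o + \frac{\frac{3}{2} + o}{4 + o}}{2 P}$)
$\sqrt{q{\left(10 - 10 \right)} + J{\left(7,5 \right)}} = \sqrt{\left(10 - 10\right) + \frac{3 + 2 \cdot 5^{2} + 10 \cdot 5}{4 \cdot 7 \left(4 + 5\right)}} = \sqrt{0 + \frac{1}{4} \cdot \frac{1}{7} \cdot \frac{1}{9} \left(3 + 2 \cdot 25 + 50\right)} = \sqrt{0 + \frac{1}{4} \cdot \frac{1}{7} \cdot \frac{1}{9} \left(3 + 50 + 50\right)} = \sqrt{0 + \frac{1}{4} \cdot \frac{1}{7} \cdot \frac{1}{9} \cdot 103} = \sqrt{0 + \frac{103}{252}} = \sqrt{\frac{103}{252}} = \frac{\sqrt{721}}{42}$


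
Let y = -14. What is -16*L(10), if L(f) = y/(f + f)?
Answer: 56/5 ≈ 11.200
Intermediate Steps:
L(f) = -7/f (L(f) = -14/(f + f) = -14*1/(2*f) = -7/f)
-16*L(10) = -(-112)/10 = -16*(-7/10) = 56/5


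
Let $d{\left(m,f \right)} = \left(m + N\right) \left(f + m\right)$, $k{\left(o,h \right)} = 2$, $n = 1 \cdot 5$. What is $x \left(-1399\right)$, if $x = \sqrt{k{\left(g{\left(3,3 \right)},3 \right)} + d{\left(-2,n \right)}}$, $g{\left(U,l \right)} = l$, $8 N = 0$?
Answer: $- 2798 i \approx - 2798.0 i$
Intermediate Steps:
$N = 0$ ($N = \frac{1}{8} \cdot 0 = 0$)
$n = 5$
$d{\left(m,f \right)} = m \left(f + m\right)$ ($d{\left(m,f \right)} = \left(m + 0\right) \left(f + m\right) = m \left(f + m\right)$)
$x = 2 i$ ($x = \sqrt{2 - 2 \left(5 - 2\right)} = \sqrt{2 - 6} = \sqrt{-4} = 2 i \approx 2.0 i$)
$x \left(-1399\right) = 2 i \left(-1399\right) = - 2798 i$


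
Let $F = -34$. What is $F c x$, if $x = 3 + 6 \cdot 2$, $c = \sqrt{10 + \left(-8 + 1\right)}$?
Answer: $- 510 \sqrt{3} \approx -883.35$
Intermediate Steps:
$c = \sqrt{3}$ ($c = \sqrt{10 - 7} = \sqrt{3} \approx 1.732$)
$x = 15$ ($x = 3 + 12 = 15$)
$F c x = - 34 \sqrt{3} \cdot 15 = - 510 \sqrt{3}$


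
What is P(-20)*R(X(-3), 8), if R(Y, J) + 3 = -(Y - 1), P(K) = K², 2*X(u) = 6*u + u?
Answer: 3400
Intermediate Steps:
X(u) = 7*u/2 (X(u) = (6*u + u)/2 = (7*u)/2 = 7*u/2)
R(Y, J) = -2 - Y (R(Y, J) = -3 - (Y - 1) = -3 - (-1 + Y) = -3 + (1 - Y) = -2 - Y)
P(-20)*R(X(-3), 8) = (-20)²*(-2 - 7*(-3)/2) = 400*(-2 - 1*(-21/2)) = 400*(-2 + 21/2) = 400*(17/2) = 3400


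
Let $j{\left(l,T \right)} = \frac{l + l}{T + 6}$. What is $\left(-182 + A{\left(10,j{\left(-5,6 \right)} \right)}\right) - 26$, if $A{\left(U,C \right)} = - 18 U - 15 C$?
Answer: $- \frac{751}{2} \approx -375.5$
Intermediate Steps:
$j{\left(l,T \right)} = \frac{2 l}{6 + T}$
$\left(-182 + A{\left(10,j{\left(-5,6 \right)} \right)}\right) - 26 = \left(-182 - \left(180 + 15 \cdot 2 \left(-5\right) \frac{1}{6 + 6}\right)\right) - 26 = \left(-182 - \left(180 + 15 \cdot 2 \left(-5\right) \frac{1}{12}\right)\right) - 26 = \left(-182 - \frac{335}{2}\right) - 26 = - \frac{699}{2} - 26 = - \frac{751}{2}$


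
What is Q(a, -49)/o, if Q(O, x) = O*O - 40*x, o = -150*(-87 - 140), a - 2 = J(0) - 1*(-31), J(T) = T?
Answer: 3049/34050 ≈ 0.089545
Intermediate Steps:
a = 33 (a = 2 + (0 - 1*(-31)) = 2 + (0 + 31) = 2 + 31 = 33)
o = 34050 (o = -150*(-227) = 34050)
Q(O, x) = O² - 40*x
Q(a, -49)/o = (33² - 40*(-49))/34050 = (1089 + 1960)*(1/34050) = 3049*(1/34050) = 3049/34050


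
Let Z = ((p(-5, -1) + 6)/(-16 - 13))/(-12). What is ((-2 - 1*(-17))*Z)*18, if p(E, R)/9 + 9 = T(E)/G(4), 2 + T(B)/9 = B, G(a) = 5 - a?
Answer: -14445/29 ≈ -498.10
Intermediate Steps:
T(B) = -18 + 9*B
p(E, R) = -243 + 81*E (p(E, R) = -81 + 9*((-18 + 9*E)/(5 - 1*4)) = -81 + 9*((-18 + 9*E)/(5 - 4)) = -81 + 9*((-18 + 9*E)/1) = -81 + 9*((-18 + 9*E)*1) = -81 + 9*(-18 + 9*E) = -81 + (-162 + 81*E) = -243 + 81*E)
Z = -107/58 (Z = (((-243 + 81*(-5)) + 6)/(-16 - 13))/(-12) = (((-243 - 405) + 6)/(-29))*(-1/12) = ((-648 + 6)*(-1/29))*(-1/12) = -642*(-1/29)*(-1/12) = (642/29)*(-1/12) = -107/58 ≈ -1.8448)
((-2 - 1*(-17))*Z)*18 = ((-2 - 1*(-17))*(-107/58))*18 = ((-2 + 17)*(-107/58))*18 = (15*(-107/58))*18 = -1605/58*18 = -14445/29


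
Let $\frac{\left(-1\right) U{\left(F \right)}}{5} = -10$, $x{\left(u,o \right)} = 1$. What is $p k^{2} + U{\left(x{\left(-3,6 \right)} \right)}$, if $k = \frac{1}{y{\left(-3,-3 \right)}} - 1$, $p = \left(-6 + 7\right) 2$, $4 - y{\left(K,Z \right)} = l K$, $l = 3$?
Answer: $\frac{8738}{169} \approx 51.704$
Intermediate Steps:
$U{\left(F \right)} = 50$ ($U{\left(F \right)} = \left(-5\right) \left(-10\right) = 50$)
$y{\left(K,Z \right)} = 4 - 3 K$
$p = 2$ ($p = 1 \cdot 2 = 2$)
$k = - \frac{12}{13}$ ($k = \frac{1}{4 - -9} - 1 = \frac{1}{4 + 9} - 1 = \frac{1}{13} - 1 = - \frac{12}{13} \approx -0.92308$)
$p k^{2} + U{\left(x{\left(-3,6 \right)} \right)} = 2 \left(- \frac{12}{13}\right)^{2} + 50 = 2 \cdot \frac{144}{169} + 50 = \frac{288}{169} + 50 = \frac{8738}{169}$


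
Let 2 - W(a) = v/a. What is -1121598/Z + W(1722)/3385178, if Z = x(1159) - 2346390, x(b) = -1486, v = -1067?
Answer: 1634528868265301/3421604607320004 ≈ 0.47771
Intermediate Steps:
Z = -2347876 (Z = -1486 - 2346390 = -2347876)
W(a) = 2 + 1067/a (W(a) = 2 - (-1067)/a = 2 + 1067/a)
-1121598/Z + W(1722)/3385178 = -1121598/(-2347876) + (2 + 1067/1722)/3385178 = -1121598*(-1/2347876) + (2 + 1067*(1/1722))*(1/3385178) = 560799/1173938 + (2 + 1067/1722)*(1/3385178) = 560799/1173938 + (4511/1722)*(1/3385178) = 560799/1173938 + 4511/5829276516 = 1634528868265301/3421604607320004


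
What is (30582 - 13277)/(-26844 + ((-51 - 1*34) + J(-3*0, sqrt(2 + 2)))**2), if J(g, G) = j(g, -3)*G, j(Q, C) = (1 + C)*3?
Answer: -3461/3487 ≈ -0.99254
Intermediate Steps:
j(Q, C) = 3 + 3*C
J(g, G) = -6*G (J(g, G) = (3 + 3*(-3))*G = (3 - 9)*G = -6*G)
(30582 - 13277)/(-26844 + ((-51 - 1*34) + J(-3*0, sqrt(2 + 2)))**2) = (30582 - 13277)/(-26844 + ((-51 - 1*34) - 6*sqrt(2 + 2))**2) = 17305/(-26844 + ((-51 - 34) - 6*sqrt(4))**2) = 17305/(-26844 + (-85 - 6*2)**2) = 17305/(-26844 + (-85 - 12)**2) = 17305/(-26844 + (-97)**2) = 17305/(-26844 + 9409) = 17305/(-17435) = 17305*(-1/17435) = -3461/3487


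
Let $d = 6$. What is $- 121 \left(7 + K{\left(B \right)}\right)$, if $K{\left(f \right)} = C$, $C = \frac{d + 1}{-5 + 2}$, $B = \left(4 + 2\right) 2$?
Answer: $- \frac{1694}{3} \approx -564.67$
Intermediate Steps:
$B = 12$ ($B = 6 \cdot 2 = 12$)
$C = - \frac{7}{3}$ ($C = \frac{6 + 1}{-5 + 2} = \frac{7}{-3} = 7 \left(- \frac{1}{3}\right) = - \frac{7}{3} \approx -2.3333$)
$K{\left(f \right)} = - \frac{7}{3}$
$- 121 \left(7 + K{\left(B \right)}\right) = - 121 \left(7 - \frac{7}{3}\right) = \left(-121\right) \frac{14}{3} = - \frac{1694}{3}$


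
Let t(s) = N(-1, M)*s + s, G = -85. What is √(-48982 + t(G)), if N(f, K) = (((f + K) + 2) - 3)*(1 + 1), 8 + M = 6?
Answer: 127*I*√3 ≈ 219.97*I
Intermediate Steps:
M = -2 (M = -8 + 6 = -2)
N(f, K) = -2 + 2*K + 2*f (N(f, K) = (((K + f) + 2) - 3)*2 = ((2 + K + f) - 3)*2 = (-1 + K + f)*2 = -2 + 2*K + 2*f)
t(s) = -7*s (t(s) = (-2 + 2*(-2) + 2*(-1))*s + s = (-2 - 4 - 2)*s + s = -8*s + s = -7*s)
√(-48982 + t(G)) = √(-48982 - 7*(-85)) = √(-48982 + 595) = √(-48387) = 127*I*√3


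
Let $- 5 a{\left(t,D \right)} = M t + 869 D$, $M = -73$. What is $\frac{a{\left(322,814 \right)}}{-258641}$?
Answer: $\frac{136772}{258641} \approx 0.52881$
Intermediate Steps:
$a{\left(t,D \right)} = - \frac{869 D}{5} + \frac{73 t}{5}$ ($a{\left(t,D \right)} = - \frac{- 73 t + 869 D}{5} = - \frac{869 D}{5} + \frac{73 t}{5}$)
$\frac{a{\left(322,814 \right)}}{-258641} = \frac{\left(- \frac{869}{5}\right) 814 + \frac{73}{5} \cdot 322}{-258641} = \left(- \frac{707366}{5} + \frac{23506}{5}\right) \left(- \frac{1}{258641}\right) = \left(-136772\right) \left(- \frac{1}{258641}\right) = \frac{136772}{258641}$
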